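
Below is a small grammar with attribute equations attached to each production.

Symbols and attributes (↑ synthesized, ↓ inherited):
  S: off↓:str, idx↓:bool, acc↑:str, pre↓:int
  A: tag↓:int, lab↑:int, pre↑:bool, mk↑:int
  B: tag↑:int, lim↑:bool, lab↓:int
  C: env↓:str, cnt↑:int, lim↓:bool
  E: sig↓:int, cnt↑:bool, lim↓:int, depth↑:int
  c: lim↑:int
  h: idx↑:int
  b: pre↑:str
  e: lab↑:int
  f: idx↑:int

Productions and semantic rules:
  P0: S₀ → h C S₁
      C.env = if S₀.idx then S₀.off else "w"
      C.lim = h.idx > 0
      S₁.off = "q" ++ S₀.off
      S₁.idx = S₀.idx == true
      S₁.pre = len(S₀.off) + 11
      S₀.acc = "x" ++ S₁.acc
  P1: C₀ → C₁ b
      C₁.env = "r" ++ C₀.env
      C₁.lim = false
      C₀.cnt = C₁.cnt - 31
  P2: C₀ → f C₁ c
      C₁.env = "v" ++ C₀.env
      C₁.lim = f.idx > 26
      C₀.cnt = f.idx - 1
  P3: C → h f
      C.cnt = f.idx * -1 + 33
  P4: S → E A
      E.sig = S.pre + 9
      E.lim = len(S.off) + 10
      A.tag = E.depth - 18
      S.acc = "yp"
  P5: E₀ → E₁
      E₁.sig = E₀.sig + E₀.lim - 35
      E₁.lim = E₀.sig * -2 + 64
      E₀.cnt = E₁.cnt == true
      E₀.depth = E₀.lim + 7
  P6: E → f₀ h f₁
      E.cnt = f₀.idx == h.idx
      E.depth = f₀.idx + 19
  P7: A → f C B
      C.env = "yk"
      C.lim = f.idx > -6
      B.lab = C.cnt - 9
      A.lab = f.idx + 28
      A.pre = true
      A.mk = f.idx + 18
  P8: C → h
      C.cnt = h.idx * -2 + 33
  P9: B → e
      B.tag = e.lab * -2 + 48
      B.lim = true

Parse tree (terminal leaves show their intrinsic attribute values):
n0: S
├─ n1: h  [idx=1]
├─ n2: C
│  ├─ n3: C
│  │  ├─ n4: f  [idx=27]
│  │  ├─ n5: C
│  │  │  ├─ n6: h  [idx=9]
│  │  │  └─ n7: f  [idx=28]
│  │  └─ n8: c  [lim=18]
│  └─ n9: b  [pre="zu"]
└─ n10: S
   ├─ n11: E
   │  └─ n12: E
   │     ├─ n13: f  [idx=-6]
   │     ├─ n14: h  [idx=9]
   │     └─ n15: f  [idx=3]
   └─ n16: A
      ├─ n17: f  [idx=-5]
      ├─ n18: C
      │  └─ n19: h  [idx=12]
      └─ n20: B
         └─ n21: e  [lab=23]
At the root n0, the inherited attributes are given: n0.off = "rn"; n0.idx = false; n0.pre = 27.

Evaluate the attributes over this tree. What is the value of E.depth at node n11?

1. n0.off = "rn"  [given at root]
2. n0.idx = false  [given at root]
3. n0.pre = 27  [given at root]
4. n1.idx = 1  [terminal]
5. n2.env = "w"  [if S₀.idx then S₀.off else "w"]
6. n2.lim = true  [h.idx > 0]
7. n3.env = "rw"  ["r" ++ C₀.env]
8. n3.lim = false  [false]
9. n4.idx = 27  [terminal]
10. n5.env = "vrw"  ["v" ++ C₀.env]
11. n5.lim = true  [f.idx > 26]
12. n6.idx = 9  [terminal]
13. n7.idx = 28  [terminal]
14. n5.cnt = 5  [f.idx * -1 + 33]
15. n8.lim = 18  [terminal]
16. n3.cnt = 26  [f.idx - 1]
17. n9.pre = "zu"  [terminal]
18. n2.cnt = -5  [C₁.cnt - 31]
19. n10.off = "qrn"  ["q" ++ S₀.off]
20. n10.idx = false  [S₀.idx == true]
21. n10.pre = 13  [len(S₀.off) + 11]
22. n11.sig = 22  [S.pre + 9]
23. n11.lim = 13  [len(S.off) + 10]
24. n12.sig = 0  [E₀.sig + E₀.lim - 35]
25. n12.lim = 20  [E₀.sig * -2 + 64]
26. n13.idx = -6  [terminal]
27. n14.idx = 9  [terminal]
28. n15.idx = 3  [terminal]
29. n12.cnt = false  [f₀.idx == h.idx]
30. n12.depth = 13  [f₀.idx + 19]
31. n11.cnt = false  [E₁.cnt == true]
32. n11.depth = 20  [E₀.lim + 7]
33. n16.tag = 2  [E.depth - 18]
34. n17.idx = -5  [terminal]
35. n18.env = "yk"  ["yk"]
36. n18.lim = true  [f.idx > -6]
37. n19.idx = 12  [terminal]
38. n18.cnt = 9  [h.idx * -2 + 33]
39. n20.lab = 0  [C.cnt - 9]
40. n21.lab = 23  [terminal]
41. n20.tag = 2  [e.lab * -2 + 48]
42. n20.lim = true  [true]
43. n16.lab = 23  [f.idx + 28]
44. n16.pre = true  [true]
45. n16.mk = 13  [f.idx + 18]
46. n10.acc = "yp"  ["yp"]
47. n0.acc = "xyp"  ["x" ++ S₁.acc]

20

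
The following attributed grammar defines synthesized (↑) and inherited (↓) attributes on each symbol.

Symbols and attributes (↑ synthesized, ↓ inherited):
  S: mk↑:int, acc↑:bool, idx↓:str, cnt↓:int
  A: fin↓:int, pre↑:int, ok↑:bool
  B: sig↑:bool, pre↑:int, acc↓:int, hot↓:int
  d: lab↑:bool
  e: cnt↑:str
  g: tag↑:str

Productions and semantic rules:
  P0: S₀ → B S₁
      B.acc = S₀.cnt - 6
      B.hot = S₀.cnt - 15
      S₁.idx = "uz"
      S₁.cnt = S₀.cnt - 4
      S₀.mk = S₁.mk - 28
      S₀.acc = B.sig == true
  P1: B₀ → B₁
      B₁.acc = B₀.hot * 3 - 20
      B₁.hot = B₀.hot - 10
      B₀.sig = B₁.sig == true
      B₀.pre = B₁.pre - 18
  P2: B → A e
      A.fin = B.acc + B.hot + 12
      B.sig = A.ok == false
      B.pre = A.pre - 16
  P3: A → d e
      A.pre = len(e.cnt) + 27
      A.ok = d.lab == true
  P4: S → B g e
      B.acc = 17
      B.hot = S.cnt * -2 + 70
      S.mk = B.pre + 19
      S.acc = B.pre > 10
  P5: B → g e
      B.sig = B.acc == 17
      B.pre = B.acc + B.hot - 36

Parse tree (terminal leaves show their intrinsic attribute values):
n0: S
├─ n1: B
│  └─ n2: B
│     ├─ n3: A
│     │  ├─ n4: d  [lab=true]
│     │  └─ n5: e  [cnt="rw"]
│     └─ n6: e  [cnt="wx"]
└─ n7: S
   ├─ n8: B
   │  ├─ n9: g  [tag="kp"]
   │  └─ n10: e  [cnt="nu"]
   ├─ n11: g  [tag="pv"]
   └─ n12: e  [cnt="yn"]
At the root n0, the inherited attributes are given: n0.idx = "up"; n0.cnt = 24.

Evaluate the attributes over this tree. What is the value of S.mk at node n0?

2

1. n0.idx = "up"  [given at root]
2. n0.cnt = 24  [given at root]
3. n1.acc = 18  [S₀.cnt - 6]
4. n1.hot = 9  [S₀.cnt - 15]
5. n2.acc = 7  [B₀.hot * 3 - 20]
6. n2.hot = -1  [B₀.hot - 10]
7. n3.fin = 18  [B.acc + B.hot + 12]
8. n4.lab = true  [terminal]
9. n5.cnt = "rw"  [terminal]
10. n3.pre = 29  [len(e.cnt) + 27]
11. n3.ok = true  [d.lab == true]
12. n6.cnt = "wx"  [terminal]
13. n2.sig = false  [A.ok == false]
14. n2.pre = 13  [A.pre - 16]
15. n1.sig = false  [B₁.sig == true]
16. n1.pre = -5  [B₁.pre - 18]
17. n7.idx = "uz"  ["uz"]
18. n7.cnt = 20  [S₀.cnt - 4]
19. n8.acc = 17  [17]
20. n8.hot = 30  [S.cnt * -2 + 70]
21. n9.tag = "kp"  [terminal]
22. n10.cnt = "nu"  [terminal]
23. n8.sig = true  [B.acc == 17]
24. n8.pre = 11  [B.acc + B.hot - 36]
25. n11.tag = "pv"  [terminal]
26. n12.cnt = "yn"  [terminal]
27. n7.mk = 30  [B.pre + 19]
28. n7.acc = true  [B.pre > 10]
29. n0.mk = 2  [S₁.mk - 28]
30. n0.acc = false  [B.sig == true]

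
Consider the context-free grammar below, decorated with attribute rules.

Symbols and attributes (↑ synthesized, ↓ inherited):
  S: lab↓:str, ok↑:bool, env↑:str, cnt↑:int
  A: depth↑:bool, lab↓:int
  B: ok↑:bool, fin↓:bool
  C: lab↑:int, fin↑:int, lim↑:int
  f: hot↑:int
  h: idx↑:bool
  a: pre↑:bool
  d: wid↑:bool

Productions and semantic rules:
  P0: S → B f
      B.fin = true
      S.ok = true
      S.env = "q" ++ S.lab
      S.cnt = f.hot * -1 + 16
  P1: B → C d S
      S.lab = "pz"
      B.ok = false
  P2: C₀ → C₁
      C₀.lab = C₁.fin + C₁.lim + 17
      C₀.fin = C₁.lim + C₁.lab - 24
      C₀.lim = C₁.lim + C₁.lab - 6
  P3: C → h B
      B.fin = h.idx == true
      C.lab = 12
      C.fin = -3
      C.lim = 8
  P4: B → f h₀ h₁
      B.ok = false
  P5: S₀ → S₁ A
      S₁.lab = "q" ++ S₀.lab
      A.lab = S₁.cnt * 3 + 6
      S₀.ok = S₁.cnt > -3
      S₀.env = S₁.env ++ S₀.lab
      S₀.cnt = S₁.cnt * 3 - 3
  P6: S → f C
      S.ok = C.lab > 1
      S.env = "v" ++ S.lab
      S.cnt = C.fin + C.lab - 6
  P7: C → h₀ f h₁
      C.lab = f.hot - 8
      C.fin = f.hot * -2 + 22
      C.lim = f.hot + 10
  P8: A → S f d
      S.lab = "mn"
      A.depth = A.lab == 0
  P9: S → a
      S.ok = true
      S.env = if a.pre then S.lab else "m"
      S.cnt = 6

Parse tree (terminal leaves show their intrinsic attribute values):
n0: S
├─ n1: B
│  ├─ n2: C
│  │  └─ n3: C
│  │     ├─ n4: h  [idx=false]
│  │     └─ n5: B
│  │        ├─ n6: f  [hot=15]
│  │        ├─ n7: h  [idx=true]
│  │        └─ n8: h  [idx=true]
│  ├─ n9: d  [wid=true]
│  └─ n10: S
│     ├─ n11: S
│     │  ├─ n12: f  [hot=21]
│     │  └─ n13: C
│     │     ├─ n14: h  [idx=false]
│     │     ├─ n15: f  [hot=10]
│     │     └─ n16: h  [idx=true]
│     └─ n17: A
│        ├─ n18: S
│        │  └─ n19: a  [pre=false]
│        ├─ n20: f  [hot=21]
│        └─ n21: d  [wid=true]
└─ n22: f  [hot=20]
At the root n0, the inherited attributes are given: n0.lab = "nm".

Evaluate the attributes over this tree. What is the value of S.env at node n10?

"vqpzpz"

1. n0.lab = "nm"  [given at root]
2. n1.fin = true  [true]
3. n4.idx = false  [terminal]
4. n5.fin = false  [h.idx == true]
5. n6.hot = 15  [terminal]
6. n7.idx = true  [terminal]
7. n8.idx = true  [terminal]
8. n5.ok = false  [false]
9. n3.lab = 12  [12]
10. n3.fin = -3  [-3]
11. n3.lim = 8  [8]
12. n2.lab = 22  [C₁.fin + C₁.lim + 17]
13. n2.fin = -4  [C₁.lim + C₁.lab - 24]
14. n2.lim = 14  [C₁.lim + C₁.lab - 6]
15. n9.wid = true  [terminal]
16. n10.lab = "pz"  ["pz"]
17. n11.lab = "qpz"  ["q" ++ S₀.lab]
18. n12.hot = 21  [terminal]
19. n14.idx = false  [terminal]
20. n15.hot = 10  [terminal]
21. n16.idx = true  [terminal]
22. n13.lab = 2  [f.hot - 8]
23. n13.fin = 2  [f.hot * -2 + 22]
24. n13.lim = 20  [f.hot + 10]
25. n11.ok = true  [C.lab > 1]
26. n11.env = "vqpz"  ["v" ++ S.lab]
27. n11.cnt = -2  [C.fin + C.lab - 6]
28. n17.lab = 0  [S₁.cnt * 3 + 6]
29. n18.lab = "mn"  ["mn"]
30. n19.pre = false  [terminal]
31. n18.ok = true  [true]
32. n18.env = "m"  [if a.pre then S.lab else "m"]
33. n18.cnt = 6  [6]
34. n20.hot = 21  [terminal]
35. n21.wid = true  [terminal]
36. n17.depth = true  [A.lab == 0]
37. n10.ok = true  [S₁.cnt > -3]
38. n10.env = "vqpzpz"  [S₁.env ++ S₀.lab]
39. n10.cnt = -9  [S₁.cnt * 3 - 3]
40. n1.ok = false  [false]
41. n22.hot = 20  [terminal]
42. n0.ok = true  [true]
43. n0.env = "qnm"  ["q" ++ S.lab]
44. n0.cnt = -4  [f.hot * -1 + 16]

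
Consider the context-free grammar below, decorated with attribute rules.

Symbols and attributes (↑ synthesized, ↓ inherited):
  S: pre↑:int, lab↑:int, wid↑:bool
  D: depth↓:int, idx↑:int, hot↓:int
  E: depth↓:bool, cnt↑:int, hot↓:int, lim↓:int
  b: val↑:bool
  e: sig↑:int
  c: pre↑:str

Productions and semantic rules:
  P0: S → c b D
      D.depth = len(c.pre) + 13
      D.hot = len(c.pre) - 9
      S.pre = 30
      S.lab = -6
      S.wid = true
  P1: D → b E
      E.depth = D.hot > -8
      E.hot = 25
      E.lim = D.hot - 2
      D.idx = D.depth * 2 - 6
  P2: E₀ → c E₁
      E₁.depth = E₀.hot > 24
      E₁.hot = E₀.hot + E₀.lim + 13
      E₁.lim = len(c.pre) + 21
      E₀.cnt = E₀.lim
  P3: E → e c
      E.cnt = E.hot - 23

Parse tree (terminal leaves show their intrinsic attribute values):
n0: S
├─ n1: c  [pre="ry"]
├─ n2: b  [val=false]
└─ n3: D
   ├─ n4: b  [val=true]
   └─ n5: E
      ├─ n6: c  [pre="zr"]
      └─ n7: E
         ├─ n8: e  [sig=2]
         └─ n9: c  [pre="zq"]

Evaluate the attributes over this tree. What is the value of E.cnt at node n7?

6

1. n1.pre = "ry"  [terminal]
2. n2.val = false  [terminal]
3. n3.depth = 15  [len(c.pre) + 13]
4. n3.hot = -7  [len(c.pre) - 9]
5. n4.val = true  [terminal]
6. n5.depth = true  [D.hot > -8]
7. n5.hot = 25  [25]
8. n5.lim = -9  [D.hot - 2]
9. n6.pre = "zr"  [terminal]
10. n7.depth = true  [E₀.hot > 24]
11. n7.hot = 29  [E₀.hot + E₀.lim + 13]
12. n7.lim = 23  [len(c.pre) + 21]
13. n8.sig = 2  [terminal]
14. n9.pre = "zq"  [terminal]
15. n7.cnt = 6  [E.hot - 23]
16. n5.cnt = -9  [E₀.lim]
17. n3.idx = 24  [D.depth * 2 - 6]
18. n0.pre = 30  [30]
19. n0.lab = -6  [-6]
20. n0.wid = true  [true]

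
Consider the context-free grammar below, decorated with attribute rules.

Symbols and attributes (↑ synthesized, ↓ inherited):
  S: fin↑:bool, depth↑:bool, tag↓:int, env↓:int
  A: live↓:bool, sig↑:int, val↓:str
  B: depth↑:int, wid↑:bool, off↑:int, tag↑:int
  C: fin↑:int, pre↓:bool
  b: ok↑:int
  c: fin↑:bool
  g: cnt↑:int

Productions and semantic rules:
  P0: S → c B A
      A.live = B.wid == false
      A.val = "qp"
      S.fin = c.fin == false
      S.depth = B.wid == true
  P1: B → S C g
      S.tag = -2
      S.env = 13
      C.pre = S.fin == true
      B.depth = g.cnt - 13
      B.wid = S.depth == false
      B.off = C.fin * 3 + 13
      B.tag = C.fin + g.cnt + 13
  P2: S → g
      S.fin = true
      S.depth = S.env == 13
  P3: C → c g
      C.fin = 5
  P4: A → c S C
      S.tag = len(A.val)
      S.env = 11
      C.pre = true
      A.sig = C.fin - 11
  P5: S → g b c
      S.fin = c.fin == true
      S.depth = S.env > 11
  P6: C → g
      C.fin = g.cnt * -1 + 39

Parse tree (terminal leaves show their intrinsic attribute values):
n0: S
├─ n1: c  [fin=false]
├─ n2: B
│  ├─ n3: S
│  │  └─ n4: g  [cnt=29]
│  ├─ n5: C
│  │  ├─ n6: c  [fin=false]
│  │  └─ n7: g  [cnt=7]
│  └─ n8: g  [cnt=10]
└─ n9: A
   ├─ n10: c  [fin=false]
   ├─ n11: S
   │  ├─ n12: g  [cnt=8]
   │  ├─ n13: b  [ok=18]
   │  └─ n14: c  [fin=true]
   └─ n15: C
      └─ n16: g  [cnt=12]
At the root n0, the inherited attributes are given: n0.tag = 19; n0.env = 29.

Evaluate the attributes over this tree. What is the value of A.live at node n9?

1. n0.tag = 19  [given at root]
2. n0.env = 29  [given at root]
3. n1.fin = false  [terminal]
4. n3.tag = -2  [-2]
5. n3.env = 13  [13]
6. n4.cnt = 29  [terminal]
7. n3.fin = true  [true]
8. n3.depth = true  [S.env == 13]
9. n5.pre = true  [S.fin == true]
10. n6.fin = false  [terminal]
11. n7.cnt = 7  [terminal]
12. n5.fin = 5  [5]
13. n8.cnt = 10  [terminal]
14. n2.depth = -3  [g.cnt - 13]
15. n2.wid = false  [S.depth == false]
16. n2.off = 28  [C.fin * 3 + 13]
17. n2.tag = 28  [C.fin + g.cnt + 13]
18. n9.live = true  [B.wid == false]
19. n9.val = "qp"  ["qp"]
20. n10.fin = false  [terminal]
21. n11.tag = 2  [len(A.val)]
22. n11.env = 11  [11]
23. n12.cnt = 8  [terminal]
24. n13.ok = 18  [terminal]
25. n14.fin = true  [terminal]
26. n11.fin = true  [c.fin == true]
27. n11.depth = false  [S.env > 11]
28. n15.pre = true  [true]
29. n16.cnt = 12  [terminal]
30. n15.fin = 27  [g.cnt * -1 + 39]
31. n9.sig = 16  [C.fin - 11]
32. n0.fin = true  [c.fin == false]
33. n0.depth = false  [B.wid == true]

true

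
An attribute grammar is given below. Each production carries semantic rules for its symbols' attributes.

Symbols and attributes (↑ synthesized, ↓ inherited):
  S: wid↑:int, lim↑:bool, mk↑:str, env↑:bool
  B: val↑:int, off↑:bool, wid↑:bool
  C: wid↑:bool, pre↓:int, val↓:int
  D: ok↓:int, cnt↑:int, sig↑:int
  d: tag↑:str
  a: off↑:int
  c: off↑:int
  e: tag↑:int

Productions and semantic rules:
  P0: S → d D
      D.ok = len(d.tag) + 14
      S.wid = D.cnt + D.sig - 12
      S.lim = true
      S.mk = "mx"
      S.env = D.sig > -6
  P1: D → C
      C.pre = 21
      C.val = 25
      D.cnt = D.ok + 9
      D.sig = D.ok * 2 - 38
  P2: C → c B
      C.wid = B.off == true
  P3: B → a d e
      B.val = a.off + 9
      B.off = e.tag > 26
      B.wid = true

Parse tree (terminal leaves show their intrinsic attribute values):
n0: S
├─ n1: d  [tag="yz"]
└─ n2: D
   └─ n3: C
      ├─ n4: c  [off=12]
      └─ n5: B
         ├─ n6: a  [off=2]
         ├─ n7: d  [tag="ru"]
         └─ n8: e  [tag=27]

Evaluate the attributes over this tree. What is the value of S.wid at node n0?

7

1. n1.tag = "yz"  [terminal]
2. n2.ok = 16  [len(d.tag) + 14]
3. n3.pre = 21  [21]
4. n3.val = 25  [25]
5. n4.off = 12  [terminal]
6. n6.off = 2  [terminal]
7. n7.tag = "ru"  [terminal]
8. n8.tag = 27  [terminal]
9. n5.val = 11  [a.off + 9]
10. n5.off = true  [e.tag > 26]
11. n5.wid = true  [true]
12. n3.wid = true  [B.off == true]
13. n2.cnt = 25  [D.ok + 9]
14. n2.sig = -6  [D.ok * 2 - 38]
15. n0.wid = 7  [D.cnt + D.sig - 12]
16. n0.lim = true  [true]
17. n0.mk = "mx"  ["mx"]
18. n0.env = false  [D.sig > -6]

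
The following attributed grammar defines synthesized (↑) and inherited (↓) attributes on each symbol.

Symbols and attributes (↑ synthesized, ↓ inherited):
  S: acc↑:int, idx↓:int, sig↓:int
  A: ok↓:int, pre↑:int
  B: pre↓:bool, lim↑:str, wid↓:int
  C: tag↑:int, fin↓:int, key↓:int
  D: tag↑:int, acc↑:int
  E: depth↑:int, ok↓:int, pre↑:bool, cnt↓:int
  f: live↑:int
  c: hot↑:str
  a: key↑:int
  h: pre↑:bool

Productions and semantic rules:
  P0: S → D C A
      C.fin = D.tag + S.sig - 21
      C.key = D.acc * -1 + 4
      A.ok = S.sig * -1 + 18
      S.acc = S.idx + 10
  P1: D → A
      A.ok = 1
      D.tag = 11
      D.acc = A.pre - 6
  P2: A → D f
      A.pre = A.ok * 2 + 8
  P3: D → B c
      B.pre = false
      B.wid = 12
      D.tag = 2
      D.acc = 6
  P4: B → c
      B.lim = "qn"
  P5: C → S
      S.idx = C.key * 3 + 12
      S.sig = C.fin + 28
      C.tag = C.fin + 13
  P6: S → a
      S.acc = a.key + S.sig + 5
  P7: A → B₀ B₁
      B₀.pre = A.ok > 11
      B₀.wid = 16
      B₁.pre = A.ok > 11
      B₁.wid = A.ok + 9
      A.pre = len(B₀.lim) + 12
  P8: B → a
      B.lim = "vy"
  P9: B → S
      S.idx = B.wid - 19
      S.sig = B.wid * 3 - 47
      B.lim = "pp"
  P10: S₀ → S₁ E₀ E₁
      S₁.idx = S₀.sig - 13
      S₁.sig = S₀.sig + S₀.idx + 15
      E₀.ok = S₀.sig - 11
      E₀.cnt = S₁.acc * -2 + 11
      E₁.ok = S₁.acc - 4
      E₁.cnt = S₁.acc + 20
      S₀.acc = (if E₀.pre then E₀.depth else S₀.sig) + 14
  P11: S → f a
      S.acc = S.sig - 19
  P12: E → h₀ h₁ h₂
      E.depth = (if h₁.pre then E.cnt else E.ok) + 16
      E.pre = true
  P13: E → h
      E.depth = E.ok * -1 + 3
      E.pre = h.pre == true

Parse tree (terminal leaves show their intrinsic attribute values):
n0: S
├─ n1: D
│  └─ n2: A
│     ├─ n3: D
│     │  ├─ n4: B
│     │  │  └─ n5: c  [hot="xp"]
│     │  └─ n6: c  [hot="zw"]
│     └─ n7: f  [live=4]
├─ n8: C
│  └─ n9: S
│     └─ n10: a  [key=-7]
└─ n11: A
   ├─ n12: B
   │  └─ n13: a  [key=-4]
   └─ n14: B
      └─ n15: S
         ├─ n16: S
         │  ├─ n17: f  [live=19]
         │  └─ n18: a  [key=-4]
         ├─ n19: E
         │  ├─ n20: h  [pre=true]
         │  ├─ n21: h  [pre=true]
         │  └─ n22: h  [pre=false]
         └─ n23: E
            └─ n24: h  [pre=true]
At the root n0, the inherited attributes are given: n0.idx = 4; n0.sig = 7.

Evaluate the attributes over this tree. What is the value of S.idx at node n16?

0

1. n0.idx = 4  [given at root]
2. n0.sig = 7  [given at root]
3. n2.ok = 1  [1]
4. n4.pre = false  [false]
5. n4.wid = 12  [12]
6. n5.hot = "xp"  [terminal]
7. n4.lim = "qn"  ["qn"]
8. n6.hot = "zw"  [terminal]
9. n3.tag = 2  [2]
10. n3.acc = 6  [6]
11. n7.live = 4  [terminal]
12. n2.pre = 10  [A.ok * 2 + 8]
13. n1.tag = 11  [11]
14. n1.acc = 4  [A.pre - 6]
15. n8.fin = -3  [D.tag + S.sig - 21]
16. n8.key = 0  [D.acc * -1 + 4]
17. n9.idx = 12  [C.key * 3 + 12]
18. n9.sig = 25  [C.fin + 28]
19. n10.key = -7  [terminal]
20. n9.acc = 23  [a.key + S.sig + 5]
21. n8.tag = 10  [C.fin + 13]
22. n11.ok = 11  [S.sig * -1 + 18]
23. n12.pre = false  [A.ok > 11]
24. n12.wid = 16  [16]
25. n13.key = -4  [terminal]
26. n12.lim = "vy"  ["vy"]
27. n14.pre = false  [A.ok > 11]
28. n14.wid = 20  [A.ok + 9]
29. n15.idx = 1  [B.wid - 19]
30. n15.sig = 13  [B.wid * 3 - 47]
31. n16.idx = 0  [S₀.sig - 13]
32. n16.sig = 29  [S₀.sig + S₀.idx + 15]
33. n17.live = 19  [terminal]
34. n18.key = -4  [terminal]
35. n16.acc = 10  [S.sig - 19]
36. n19.ok = 2  [S₀.sig - 11]
37. n19.cnt = -9  [S₁.acc * -2 + 11]
38. n20.pre = true  [terminal]
39. n21.pre = true  [terminal]
40. n22.pre = false  [terminal]
41. n19.depth = 7  [(if h₁.pre then E.cnt else E.ok) + 16]
42. n19.pre = true  [true]
43. n23.ok = 6  [S₁.acc - 4]
44. n23.cnt = 30  [S₁.acc + 20]
45. n24.pre = true  [terminal]
46. n23.depth = -3  [E.ok * -1 + 3]
47. n23.pre = true  [h.pre == true]
48. n15.acc = 21  [(if E₀.pre then E₀.depth else S₀.sig) + 14]
49. n14.lim = "pp"  ["pp"]
50. n11.pre = 14  [len(B₀.lim) + 12]
51. n0.acc = 14  [S.idx + 10]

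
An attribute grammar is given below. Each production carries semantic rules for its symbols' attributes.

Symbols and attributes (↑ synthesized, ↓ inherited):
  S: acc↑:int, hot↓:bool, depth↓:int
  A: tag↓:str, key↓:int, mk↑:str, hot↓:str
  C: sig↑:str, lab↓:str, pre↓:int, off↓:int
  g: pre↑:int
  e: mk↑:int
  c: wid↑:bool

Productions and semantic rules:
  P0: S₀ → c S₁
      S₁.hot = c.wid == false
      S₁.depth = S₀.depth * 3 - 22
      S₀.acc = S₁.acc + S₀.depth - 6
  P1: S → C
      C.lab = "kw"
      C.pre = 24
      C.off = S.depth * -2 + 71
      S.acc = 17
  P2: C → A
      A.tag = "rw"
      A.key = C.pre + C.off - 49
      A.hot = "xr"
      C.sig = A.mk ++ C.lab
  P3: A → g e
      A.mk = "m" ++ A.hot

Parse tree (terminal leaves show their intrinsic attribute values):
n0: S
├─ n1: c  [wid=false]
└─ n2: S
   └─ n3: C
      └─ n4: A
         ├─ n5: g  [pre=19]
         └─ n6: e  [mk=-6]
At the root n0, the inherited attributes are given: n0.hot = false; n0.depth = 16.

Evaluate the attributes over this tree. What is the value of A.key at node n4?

1. n0.hot = false  [given at root]
2. n0.depth = 16  [given at root]
3. n1.wid = false  [terminal]
4. n2.hot = true  [c.wid == false]
5. n2.depth = 26  [S₀.depth * 3 - 22]
6. n3.lab = "kw"  ["kw"]
7. n3.pre = 24  [24]
8. n3.off = 19  [S.depth * -2 + 71]
9. n4.tag = "rw"  ["rw"]
10. n4.key = -6  [C.pre + C.off - 49]
11. n4.hot = "xr"  ["xr"]
12. n5.pre = 19  [terminal]
13. n6.mk = -6  [terminal]
14. n4.mk = "mxr"  ["m" ++ A.hot]
15. n3.sig = "mxrkw"  [A.mk ++ C.lab]
16. n2.acc = 17  [17]
17. n0.acc = 27  [S₁.acc + S₀.depth - 6]

-6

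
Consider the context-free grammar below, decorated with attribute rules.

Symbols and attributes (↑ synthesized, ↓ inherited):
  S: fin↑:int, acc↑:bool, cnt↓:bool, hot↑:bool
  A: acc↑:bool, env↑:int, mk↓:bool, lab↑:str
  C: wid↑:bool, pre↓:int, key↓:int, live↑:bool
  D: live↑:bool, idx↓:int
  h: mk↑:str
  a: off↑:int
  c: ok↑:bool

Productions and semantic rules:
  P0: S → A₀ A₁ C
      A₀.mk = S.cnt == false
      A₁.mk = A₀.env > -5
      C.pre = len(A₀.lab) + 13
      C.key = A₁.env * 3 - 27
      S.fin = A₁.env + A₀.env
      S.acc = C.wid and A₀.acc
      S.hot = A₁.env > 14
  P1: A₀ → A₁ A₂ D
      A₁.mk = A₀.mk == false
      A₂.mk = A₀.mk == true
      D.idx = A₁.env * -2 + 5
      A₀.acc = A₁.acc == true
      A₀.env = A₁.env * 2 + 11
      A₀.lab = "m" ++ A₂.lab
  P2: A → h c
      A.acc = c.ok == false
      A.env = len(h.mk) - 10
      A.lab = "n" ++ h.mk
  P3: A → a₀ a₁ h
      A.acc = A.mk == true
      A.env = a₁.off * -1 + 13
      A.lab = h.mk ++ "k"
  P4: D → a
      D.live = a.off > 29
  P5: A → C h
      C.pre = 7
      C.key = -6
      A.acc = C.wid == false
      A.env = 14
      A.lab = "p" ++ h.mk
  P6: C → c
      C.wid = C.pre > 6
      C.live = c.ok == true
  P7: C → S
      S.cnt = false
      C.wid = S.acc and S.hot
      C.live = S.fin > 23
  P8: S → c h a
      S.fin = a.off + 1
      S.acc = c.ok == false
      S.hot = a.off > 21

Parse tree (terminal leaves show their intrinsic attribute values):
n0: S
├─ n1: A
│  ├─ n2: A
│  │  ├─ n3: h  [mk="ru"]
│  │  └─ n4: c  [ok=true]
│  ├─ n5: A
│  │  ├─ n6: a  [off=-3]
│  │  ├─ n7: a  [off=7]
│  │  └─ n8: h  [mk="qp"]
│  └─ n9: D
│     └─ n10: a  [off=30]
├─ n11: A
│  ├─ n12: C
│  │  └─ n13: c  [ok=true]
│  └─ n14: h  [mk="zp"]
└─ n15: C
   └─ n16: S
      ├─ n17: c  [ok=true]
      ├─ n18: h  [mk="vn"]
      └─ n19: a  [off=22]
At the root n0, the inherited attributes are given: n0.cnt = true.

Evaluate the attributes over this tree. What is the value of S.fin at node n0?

1. n0.cnt = true  [given at root]
2. n1.mk = false  [S.cnt == false]
3. n2.mk = true  [A₀.mk == false]
4. n3.mk = "ru"  [terminal]
5. n4.ok = true  [terminal]
6. n2.acc = false  [c.ok == false]
7. n2.env = -8  [len(h.mk) - 10]
8. n2.lab = "nru"  ["n" ++ h.mk]
9. n5.mk = false  [A₀.mk == true]
10. n6.off = -3  [terminal]
11. n7.off = 7  [terminal]
12. n8.mk = "qp"  [terminal]
13. n5.acc = false  [A.mk == true]
14. n5.env = 6  [a₁.off * -1 + 13]
15. n5.lab = "qpk"  [h.mk ++ "k"]
16. n9.idx = 21  [A₁.env * -2 + 5]
17. n10.off = 30  [terminal]
18. n9.live = true  [a.off > 29]
19. n1.acc = false  [A₁.acc == true]
20. n1.env = -5  [A₁.env * 2 + 11]
21. n1.lab = "mqpk"  ["m" ++ A₂.lab]
22. n11.mk = false  [A₀.env > -5]
23. n12.pre = 7  [7]
24. n12.key = -6  [-6]
25. n13.ok = true  [terminal]
26. n12.wid = true  [C.pre > 6]
27. n12.live = true  [c.ok == true]
28. n14.mk = "zp"  [terminal]
29. n11.acc = false  [C.wid == false]
30. n11.env = 14  [14]
31. n11.lab = "pzp"  ["p" ++ h.mk]
32. n15.pre = 17  [len(A₀.lab) + 13]
33. n15.key = 15  [A₁.env * 3 - 27]
34. n16.cnt = false  [false]
35. n17.ok = true  [terminal]
36. n18.mk = "vn"  [terminal]
37. n19.off = 22  [terminal]
38. n16.fin = 23  [a.off + 1]
39. n16.acc = false  [c.ok == false]
40. n16.hot = true  [a.off > 21]
41. n15.wid = false  [S.acc and S.hot]
42. n15.live = false  [S.fin > 23]
43. n0.fin = 9  [A₁.env + A₀.env]
44. n0.acc = false  [C.wid and A₀.acc]
45. n0.hot = false  [A₁.env > 14]

9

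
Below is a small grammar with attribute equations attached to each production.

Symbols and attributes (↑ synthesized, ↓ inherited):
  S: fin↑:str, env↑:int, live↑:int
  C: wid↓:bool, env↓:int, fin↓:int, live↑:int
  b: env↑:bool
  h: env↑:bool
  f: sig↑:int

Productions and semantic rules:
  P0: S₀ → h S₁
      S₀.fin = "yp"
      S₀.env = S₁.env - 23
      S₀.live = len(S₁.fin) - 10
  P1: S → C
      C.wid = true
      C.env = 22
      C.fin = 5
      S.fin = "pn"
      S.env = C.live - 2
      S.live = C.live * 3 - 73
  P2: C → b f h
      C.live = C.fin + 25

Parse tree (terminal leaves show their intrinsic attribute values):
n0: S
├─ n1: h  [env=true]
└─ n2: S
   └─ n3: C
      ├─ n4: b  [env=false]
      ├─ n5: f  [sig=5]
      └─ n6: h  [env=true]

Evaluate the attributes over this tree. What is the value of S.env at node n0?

5

1. n1.env = true  [terminal]
2. n3.wid = true  [true]
3. n3.env = 22  [22]
4. n3.fin = 5  [5]
5. n4.env = false  [terminal]
6. n5.sig = 5  [terminal]
7. n6.env = true  [terminal]
8. n3.live = 30  [C.fin + 25]
9. n2.fin = "pn"  ["pn"]
10. n2.env = 28  [C.live - 2]
11. n2.live = 17  [C.live * 3 - 73]
12. n0.fin = "yp"  ["yp"]
13. n0.env = 5  [S₁.env - 23]
14. n0.live = -8  [len(S₁.fin) - 10]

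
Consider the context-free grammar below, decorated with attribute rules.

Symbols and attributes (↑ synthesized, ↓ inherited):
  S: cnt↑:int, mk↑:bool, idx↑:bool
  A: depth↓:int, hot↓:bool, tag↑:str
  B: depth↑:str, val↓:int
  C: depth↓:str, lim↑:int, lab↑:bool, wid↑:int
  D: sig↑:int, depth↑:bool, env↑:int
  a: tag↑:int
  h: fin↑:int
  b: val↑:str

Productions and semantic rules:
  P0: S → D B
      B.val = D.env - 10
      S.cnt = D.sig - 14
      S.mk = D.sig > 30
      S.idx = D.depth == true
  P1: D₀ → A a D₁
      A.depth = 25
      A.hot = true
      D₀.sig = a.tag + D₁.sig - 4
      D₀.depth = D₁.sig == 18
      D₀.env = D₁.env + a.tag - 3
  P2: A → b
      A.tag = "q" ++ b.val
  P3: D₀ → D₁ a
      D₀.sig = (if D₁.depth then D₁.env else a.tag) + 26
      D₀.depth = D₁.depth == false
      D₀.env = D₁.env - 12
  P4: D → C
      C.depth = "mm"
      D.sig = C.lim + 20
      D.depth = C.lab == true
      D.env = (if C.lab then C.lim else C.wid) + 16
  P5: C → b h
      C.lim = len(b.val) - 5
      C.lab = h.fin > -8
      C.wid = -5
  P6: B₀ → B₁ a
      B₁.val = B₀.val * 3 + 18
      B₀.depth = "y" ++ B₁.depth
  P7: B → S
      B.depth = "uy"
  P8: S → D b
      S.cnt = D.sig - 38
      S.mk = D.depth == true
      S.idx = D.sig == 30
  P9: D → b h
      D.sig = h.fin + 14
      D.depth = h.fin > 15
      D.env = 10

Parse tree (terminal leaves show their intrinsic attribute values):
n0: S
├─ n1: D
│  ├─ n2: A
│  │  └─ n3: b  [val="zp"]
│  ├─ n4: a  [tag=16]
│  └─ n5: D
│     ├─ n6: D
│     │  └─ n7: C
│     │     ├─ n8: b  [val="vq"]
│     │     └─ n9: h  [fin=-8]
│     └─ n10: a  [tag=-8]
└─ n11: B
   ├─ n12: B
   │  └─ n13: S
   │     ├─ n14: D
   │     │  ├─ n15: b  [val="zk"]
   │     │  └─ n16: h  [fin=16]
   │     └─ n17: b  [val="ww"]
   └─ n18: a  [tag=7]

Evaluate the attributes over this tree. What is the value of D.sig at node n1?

1. n2.depth = 25  [25]
2. n2.hot = true  [true]
3. n3.val = "zp"  [terminal]
4. n2.tag = "qzp"  ["q" ++ b.val]
5. n4.tag = 16  [terminal]
6. n7.depth = "mm"  ["mm"]
7. n8.val = "vq"  [terminal]
8. n9.fin = -8  [terminal]
9. n7.lim = -3  [len(b.val) - 5]
10. n7.lab = false  [h.fin > -8]
11. n7.wid = -5  [-5]
12. n6.sig = 17  [C.lim + 20]
13. n6.depth = false  [C.lab == true]
14. n6.env = 11  [(if C.lab then C.lim else C.wid) + 16]
15. n10.tag = -8  [terminal]
16. n5.sig = 18  [(if D₁.depth then D₁.env else a.tag) + 26]
17. n5.depth = true  [D₁.depth == false]
18. n5.env = -1  [D₁.env - 12]
19. n1.sig = 30  [a.tag + D₁.sig - 4]
20. n1.depth = true  [D₁.sig == 18]
21. n1.env = 12  [D₁.env + a.tag - 3]
22. n11.val = 2  [D.env - 10]
23. n12.val = 24  [B₀.val * 3 + 18]
24. n15.val = "zk"  [terminal]
25. n16.fin = 16  [terminal]
26. n14.sig = 30  [h.fin + 14]
27. n14.depth = true  [h.fin > 15]
28. n14.env = 10  [10]
29. n17.val = "ww"  [terminal]
30. n13.cnt = -8  [D.sig - 38]
31. n13.mk = true  [D.depth == true]
32. n13.idx = true  [D.sig == 30]
33. n12.depth = "uy"  ["uy"]
34. n18.tag = 7  [terminal]
35. n11.depth = "yuy"  ["y" ++ B₁.depth]
36. n0.cnt = 16  [D.sig - 14]
37. n0.mk = false  [D.sig > 30]
38. n0.idx = true  [D.depth == true]

30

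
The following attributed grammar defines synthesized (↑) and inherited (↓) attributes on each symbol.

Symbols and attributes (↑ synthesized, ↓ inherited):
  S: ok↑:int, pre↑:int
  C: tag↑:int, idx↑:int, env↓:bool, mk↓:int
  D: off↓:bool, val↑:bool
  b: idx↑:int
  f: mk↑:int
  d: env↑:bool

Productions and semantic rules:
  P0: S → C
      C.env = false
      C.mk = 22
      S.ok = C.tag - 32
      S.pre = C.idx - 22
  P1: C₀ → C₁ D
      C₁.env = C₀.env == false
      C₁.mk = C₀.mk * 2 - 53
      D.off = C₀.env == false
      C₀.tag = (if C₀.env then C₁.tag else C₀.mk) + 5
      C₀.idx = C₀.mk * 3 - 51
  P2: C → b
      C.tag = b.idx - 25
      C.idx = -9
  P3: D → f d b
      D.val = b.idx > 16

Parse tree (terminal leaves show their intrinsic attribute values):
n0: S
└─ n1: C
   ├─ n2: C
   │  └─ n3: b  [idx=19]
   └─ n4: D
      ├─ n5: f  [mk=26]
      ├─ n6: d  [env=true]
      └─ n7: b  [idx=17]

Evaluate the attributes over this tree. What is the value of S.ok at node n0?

-5

1. n1.env = false  [false]
2. n1.mk = 22  [22]
3. n2.env = true  [C₀.env == false]
4. n2.mk = -9  [C₀.mk * 2 - 53]
5. n3.idx = 19  [terminal]
6. n2.tag = -6  [b.idx - 25]
7. n2.idx = -9  [-9]
8. n4.off = true  [C₀.env == false]
9. n5.mk = 26  [terminal]
10. n6.env = true  [terminal]
11. n7.idx = 17  [terminal]
12. n4.val = true  [b.idx > 16]
13. n1.tag = 27  [(if C₀.env then C₁.tag else C₀.mk) + 5]
14. n1.idx = 15  [C₀.mk * 3 - 51]
15. n0.ok = -5  [C.tag - 32]
16. n0.pre = -7  [C.idx - 22]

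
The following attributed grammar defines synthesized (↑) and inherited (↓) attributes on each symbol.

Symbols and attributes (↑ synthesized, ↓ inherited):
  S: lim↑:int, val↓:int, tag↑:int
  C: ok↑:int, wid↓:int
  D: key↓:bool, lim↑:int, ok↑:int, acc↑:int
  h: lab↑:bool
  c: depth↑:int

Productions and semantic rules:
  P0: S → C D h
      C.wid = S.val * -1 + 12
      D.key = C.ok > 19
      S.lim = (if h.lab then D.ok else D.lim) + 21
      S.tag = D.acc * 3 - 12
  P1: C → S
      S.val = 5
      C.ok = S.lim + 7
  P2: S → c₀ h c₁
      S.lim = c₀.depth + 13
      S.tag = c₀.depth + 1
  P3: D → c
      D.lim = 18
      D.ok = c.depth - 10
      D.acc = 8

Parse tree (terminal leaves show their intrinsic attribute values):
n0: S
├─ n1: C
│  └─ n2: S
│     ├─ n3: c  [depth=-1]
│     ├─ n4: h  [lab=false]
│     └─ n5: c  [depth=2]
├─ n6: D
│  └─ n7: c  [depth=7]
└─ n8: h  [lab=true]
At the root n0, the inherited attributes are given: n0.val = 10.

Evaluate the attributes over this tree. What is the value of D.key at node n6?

false

1. n0.val = 10  [given at root]
2. n1.wid = 2  [S.val * -1 + 12]
3. n2.val = 5  [5]
4. n3.depth = -1  [terminal]
5. n4.lab = false  [terminal]
6. n5.depth = 2  [terminal]
7. n2.lim = 12  [c₀.depth + 13]
8. n2.tag = 0  [c₀.depth + 1]
9. n1.ok = 19  [S.lim + 7]
10. n6.key = false  [C.ok > 19]
11. n7.depth = 7  [terminal]
12. n6.lim = 18  [18]
13. n6.ok = -3  [c.depth - 10]
14. n6.acc = 8  [8]
15. n8.lab = true  [terminal]
16. n0.lim = 18  [(if h.lab then D.ok else D.lim) + 21]
17. n0.tag = 12  [D.acc * 3 - 12]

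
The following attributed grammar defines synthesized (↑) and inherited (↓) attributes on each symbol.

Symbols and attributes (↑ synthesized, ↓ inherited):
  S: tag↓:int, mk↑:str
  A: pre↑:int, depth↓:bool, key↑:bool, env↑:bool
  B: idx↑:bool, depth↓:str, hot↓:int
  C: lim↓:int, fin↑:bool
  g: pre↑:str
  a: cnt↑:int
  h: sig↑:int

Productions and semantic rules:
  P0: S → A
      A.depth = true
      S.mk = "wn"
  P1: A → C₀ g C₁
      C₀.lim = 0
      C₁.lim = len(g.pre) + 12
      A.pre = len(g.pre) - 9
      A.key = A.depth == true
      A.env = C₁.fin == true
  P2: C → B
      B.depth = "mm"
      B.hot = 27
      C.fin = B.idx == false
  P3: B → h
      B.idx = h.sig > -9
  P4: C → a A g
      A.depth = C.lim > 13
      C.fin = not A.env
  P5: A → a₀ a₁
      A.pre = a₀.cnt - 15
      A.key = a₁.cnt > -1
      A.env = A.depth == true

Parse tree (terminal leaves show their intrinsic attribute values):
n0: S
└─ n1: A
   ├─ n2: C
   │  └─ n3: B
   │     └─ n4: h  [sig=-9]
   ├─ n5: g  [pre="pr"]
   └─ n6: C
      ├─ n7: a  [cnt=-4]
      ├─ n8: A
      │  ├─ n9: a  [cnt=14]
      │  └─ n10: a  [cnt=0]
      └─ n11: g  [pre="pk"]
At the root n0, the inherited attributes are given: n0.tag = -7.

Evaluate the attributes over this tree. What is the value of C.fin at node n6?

1. n0.tag = -7  [given at root]
2. n1.depth = true  [true]
3. n2.lim = 0  [0]
4. n3.depth = "mm"  ["mm"]
5. n3.hot = 27  [27]
6. n4.sig = -9  [terminal]
7. n3.idx = false  [h.sig > -9]
8. n2.fin = true  [B.idx == false]
9. n5.pre = "pr"  [terminal]
10. n6.lim = 14  [len(g.pre) + 12]
11. n7.cnt = -4  [terminal]
12. n8.depth = true  [C.lim > 13]
13. n9.cnt = 14  [terminal]
14. n10.cnt = 0  [terminal]
15. n8.pre = -1  [a₀.cnt - 15]
16. n8.key = true  [a₁.cnt > -1]
17. n8.env = true  [A.depth == true]
18. n11.pre = "pk"  [terminal]
19. n6.fin = false  [not A.env]
20. n1.pre = -7  [len(g.pre) - 9]
21. n1.key = true  [A.depth == true]
22. n1.env = false  [C₁.fin == true]
23. n0.mk = "wn"  ["wn"]

false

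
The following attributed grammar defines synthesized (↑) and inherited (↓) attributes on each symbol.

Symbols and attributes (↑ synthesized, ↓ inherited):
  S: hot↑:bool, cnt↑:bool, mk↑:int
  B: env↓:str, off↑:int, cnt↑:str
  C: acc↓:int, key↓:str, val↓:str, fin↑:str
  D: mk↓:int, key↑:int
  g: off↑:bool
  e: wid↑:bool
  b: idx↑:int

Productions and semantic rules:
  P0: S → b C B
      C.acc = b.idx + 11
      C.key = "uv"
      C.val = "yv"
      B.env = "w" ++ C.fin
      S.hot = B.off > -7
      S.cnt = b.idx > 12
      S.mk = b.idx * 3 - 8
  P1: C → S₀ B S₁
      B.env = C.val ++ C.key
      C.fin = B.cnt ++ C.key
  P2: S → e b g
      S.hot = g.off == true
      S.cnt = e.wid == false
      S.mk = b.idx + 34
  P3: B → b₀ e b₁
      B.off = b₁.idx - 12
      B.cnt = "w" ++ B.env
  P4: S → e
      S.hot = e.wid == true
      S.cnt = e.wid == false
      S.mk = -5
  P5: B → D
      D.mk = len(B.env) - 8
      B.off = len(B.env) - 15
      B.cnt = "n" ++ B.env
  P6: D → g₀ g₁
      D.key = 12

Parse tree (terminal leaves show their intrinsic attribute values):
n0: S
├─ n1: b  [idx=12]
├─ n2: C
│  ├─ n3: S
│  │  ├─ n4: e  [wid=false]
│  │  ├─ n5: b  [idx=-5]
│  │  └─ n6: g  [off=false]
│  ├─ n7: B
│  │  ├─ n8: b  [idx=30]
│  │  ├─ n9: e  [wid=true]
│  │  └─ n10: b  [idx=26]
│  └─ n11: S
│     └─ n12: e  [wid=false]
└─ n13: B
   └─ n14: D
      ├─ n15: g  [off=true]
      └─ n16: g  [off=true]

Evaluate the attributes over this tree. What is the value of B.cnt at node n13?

1. n1.idx = 12  [terminal]
2. n2.acc = 23  [b.idx + 11]
3. n2.key = "uv"  ["uv"]
4. n2.val = "yv"  ["yv"]
5. n4.wid = false  [terminal]
6. n5.idx = -5  [terminal]
7. n6.off = false  [terminal]
8. n3.hot = false  [g.off == true]
9. n3.cnt = true  [e.wid == false]
10. n3.mk = 29  [b.idx + 34]
11. n7.env = "yvuv"  [C.val ++ C.key]
12. n8.idx = 30  [terminal]
13. n9.wid = true  [terminal]
14. n10.idx = 26  [terminal]
15. n7.off = 14  [b₁.idx - 12]
16. n7.cnt = "wyvuv"  ["w" ++ B.env]
17. n12.wid = false  [terminal]
18. n11.hot = false  [e.wid == true]
19. n11.cnt = true  [e.wid == false]
20. n11.mk = -5  [-5]
21. n2.fin = "wyvuvuv"  [B.cnt ++ C.key]
22. n13.env = "wwyvuvuv"  ["w" ++ C.fin]
23. n14.mk = 0  [len(B.env) - 8]
24. n15.off = true  [terminal]
25. n16.off = true  [terminal]
26. n14.key = 12  [12]
27. n13.off = -7  [len(B.env) - 15]
28. n13.cnt = "nwwyvuvuv"  ["n" ++ B.env]
29. n0.hot = false  [B.off > -7]
30. n0.cnt = false  [b.idx > 12]
31. n0.mk = 28  [b.idx * 3 - 8]

"nwwyvuvuv"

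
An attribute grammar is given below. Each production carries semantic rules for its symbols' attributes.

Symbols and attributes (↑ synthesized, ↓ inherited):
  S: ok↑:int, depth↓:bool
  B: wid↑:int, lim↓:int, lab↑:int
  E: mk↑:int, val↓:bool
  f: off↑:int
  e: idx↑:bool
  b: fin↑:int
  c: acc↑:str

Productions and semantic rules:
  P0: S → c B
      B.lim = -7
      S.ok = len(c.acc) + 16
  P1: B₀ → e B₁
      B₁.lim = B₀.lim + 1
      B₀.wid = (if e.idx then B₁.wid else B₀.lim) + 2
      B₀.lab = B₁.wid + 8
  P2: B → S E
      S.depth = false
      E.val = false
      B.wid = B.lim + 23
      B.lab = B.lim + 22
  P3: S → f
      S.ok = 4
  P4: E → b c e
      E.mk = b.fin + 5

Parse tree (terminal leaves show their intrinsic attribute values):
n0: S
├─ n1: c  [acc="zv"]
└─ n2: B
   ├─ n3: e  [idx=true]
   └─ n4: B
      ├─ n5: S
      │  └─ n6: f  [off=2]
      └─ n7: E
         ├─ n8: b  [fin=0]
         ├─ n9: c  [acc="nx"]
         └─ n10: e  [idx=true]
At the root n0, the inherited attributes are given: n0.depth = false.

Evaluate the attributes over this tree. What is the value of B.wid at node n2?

1. n0.depth = false  [given at root]
2. n1.acc = "zv"  [terminal]
3. n2.lim = -7  [-7]
4. n3.idx = true  [terminal]
5. n4.lim = -6  [B₀.lim + 1]
6. n5.depth = false  [false]
7. n6.off = 2  [terminal]
8. n5.ok = 4  [4]
9. n7.val = false  [false]
10. n8.fin = 0  [terminal]
11. n9.acc = "nx"  [terminal]
12. n10.idx = true  [terminal]
13. n7.mk = 5  [b.fin + 5]
14. n4.wid = 17  [B.lim + 23]
15. n4.lab = 16  [B.lim + 22]
16. n2.wid = 19  [(if e.idx then B₁.wid else B₀.lim) + 2]
17. n2.lab = 25  [B₁.wid + 8]
18. n0.ok = 18  [len(c.acc) + 16]

19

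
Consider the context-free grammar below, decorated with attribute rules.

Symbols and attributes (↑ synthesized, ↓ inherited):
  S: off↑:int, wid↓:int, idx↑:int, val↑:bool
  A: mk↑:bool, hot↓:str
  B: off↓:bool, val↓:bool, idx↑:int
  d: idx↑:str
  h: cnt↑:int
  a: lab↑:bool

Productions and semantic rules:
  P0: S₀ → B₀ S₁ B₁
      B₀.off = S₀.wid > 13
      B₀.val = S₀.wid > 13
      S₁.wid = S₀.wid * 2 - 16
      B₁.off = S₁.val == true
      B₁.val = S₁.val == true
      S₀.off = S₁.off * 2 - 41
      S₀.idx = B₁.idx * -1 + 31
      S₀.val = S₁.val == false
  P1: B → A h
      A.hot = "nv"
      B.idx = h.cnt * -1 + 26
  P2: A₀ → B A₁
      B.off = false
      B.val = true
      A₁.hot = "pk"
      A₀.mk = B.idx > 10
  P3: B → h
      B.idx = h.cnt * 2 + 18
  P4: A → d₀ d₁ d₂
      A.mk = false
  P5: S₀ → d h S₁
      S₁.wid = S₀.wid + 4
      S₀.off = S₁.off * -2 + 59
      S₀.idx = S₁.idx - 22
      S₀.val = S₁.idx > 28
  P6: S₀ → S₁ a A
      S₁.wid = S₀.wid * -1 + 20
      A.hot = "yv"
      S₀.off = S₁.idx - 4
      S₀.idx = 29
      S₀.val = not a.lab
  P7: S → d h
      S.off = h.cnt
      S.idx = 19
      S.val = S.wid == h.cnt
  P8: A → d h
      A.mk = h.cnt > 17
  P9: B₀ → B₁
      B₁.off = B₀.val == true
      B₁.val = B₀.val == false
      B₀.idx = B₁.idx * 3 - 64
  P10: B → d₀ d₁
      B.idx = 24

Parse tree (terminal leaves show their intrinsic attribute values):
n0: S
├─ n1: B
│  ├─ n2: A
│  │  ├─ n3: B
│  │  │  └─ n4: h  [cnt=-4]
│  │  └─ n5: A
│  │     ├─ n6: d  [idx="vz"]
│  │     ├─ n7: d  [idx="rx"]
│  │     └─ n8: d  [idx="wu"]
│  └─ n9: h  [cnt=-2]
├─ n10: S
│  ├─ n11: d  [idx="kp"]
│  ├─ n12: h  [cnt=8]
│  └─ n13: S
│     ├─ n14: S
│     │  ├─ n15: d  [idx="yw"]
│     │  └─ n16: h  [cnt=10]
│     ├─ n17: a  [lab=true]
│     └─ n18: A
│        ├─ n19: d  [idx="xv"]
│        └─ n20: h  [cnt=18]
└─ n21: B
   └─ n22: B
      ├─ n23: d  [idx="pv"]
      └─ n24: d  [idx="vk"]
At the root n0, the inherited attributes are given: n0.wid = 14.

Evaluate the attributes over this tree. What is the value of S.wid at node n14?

1. n0.wid = 14  [given at root]
2. n1.off = true  [S₀.wid > 13]
3. n1.val = true  [S₀.wid > 13]
4. n2.hot = "nv"  ["nv"]
5. n3.off = false  [false]
6. n3.val = true  [true]
7. n4.cnt = -4  [terminal]
8. n3.idx = 10  [h.cnt * 2 + 18]
9. n5.hot = "pk"  ["pk"]
10. n6.idx = "vz"  [terminal]
11. n7.idx = "rx"  [terminal]
12. n8.idx = "wu"  [terminal]
13. n5.mk = false  [false]
14. n2.mk = false  [B.idx > 10]
15. n9.cnt = -2  [terminal]
16. n1.idx = 28  [h.cnt * -1 + 26]
17. n10.wid = 12  [S₀.wid * 2 - 16]
18. n11.idx = "kp"  [terminal]
19. n12.cnt = 8  [terminal]
20. n13.wid = 16  [S₀.wid + 4]
21. n14.wid = 4  [S₀.wid * -1 + 20]
22. n15.idx = "yw"  [terminal]
23. n16.cnt = 10  [terminal]
24. n14.off = 10  [h.cnt]
25. n14.idx = 19  [19]
26. n14.val = false  [S.wid == h.cnt]
27. n17.lab = true  [terminal]
28. n18.hot = "yv"  ["yv"]
29. n19.idx = "xv"  [terminal]
30. n20.cnt = 18  [terminal]
31. n18.mk = true  [h.cnt > 17]
32. n13.off = 15  [S₁.idx - 4]
33. n13.idx = 29  [29]
34. n13.val = false  [not a.lab]
35. n10.off = 29  [S₁.off * -2 + 59]
36. n10.idx = 7  [S₁.idx - 22]
37. n10.val = true  [S₁.idx > 28]
38. n21.off = true  [S₁.val == true]
39. n21.val = true  [S₁.val == true]
40. n22.off = true  [B₀.val == true]
41. n22.val = false  [B₀.val == false]
42. n23.idx = "pv"  [terminal]
43. n24.idx = "vk"  [terminal]
44. n22.idx = 24  [24]
45. n21.idx = 8  [B₁.idx * 3 - 64]
46. n0.off = 17  [S₁.off * 2 - 41]
47. n0.idx = 23  [B₁.idx * -1 + 31]
48. n0.val = false  [S₁.val == false]

4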